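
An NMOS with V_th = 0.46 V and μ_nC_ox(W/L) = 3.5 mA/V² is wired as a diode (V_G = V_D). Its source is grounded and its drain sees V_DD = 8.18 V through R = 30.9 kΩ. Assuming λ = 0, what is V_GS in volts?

V_GS = 0.829 V

With gate tied to drain, V_GS = V_DS ≥ V_GS − V_th, so the device is in saturation.
KCL at the drain: ½ k_n (V_GS − V_th)² = (V_DD − V_GS)/R.
Let x = V_GS − 0.46. Then 54.1 x² + x − 7.72 = 0, giving x = 0.369 V (positive root), so V_GS = 0.829 V.
I_D = (V_DD − V_GS)/R = (8.18 − 0.829) / 30.9 = 0.238 mA.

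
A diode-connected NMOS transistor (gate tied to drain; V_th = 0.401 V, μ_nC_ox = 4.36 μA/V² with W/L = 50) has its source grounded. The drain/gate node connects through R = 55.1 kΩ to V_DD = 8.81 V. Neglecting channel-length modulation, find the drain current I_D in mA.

I_D = 0.133 mA

With gate tied to drain, V_GS = V_DS ≥ V_GS − V_th, so the device is in saturation.
k_n = μ_nC_ox · (W/L) = 0.218 mA/V².
KCL at the drain: ½ k_n (V_GS − V_th)² = (V_DD − V_GS)/R.
Let x = V_GS − 0.401. Then 6.01 x² + x − 8.409 = 0, giving x = 1.1 V (positive root), so V_GS = 1.5 V.
I_D = (V_DD − V_GS)/R = (8.81 − 1.5) / 55.1 = 0.133 mA.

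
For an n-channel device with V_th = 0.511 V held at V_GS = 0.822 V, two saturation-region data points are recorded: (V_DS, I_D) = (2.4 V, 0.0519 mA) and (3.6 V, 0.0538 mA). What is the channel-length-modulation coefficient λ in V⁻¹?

With V_GS fixed, I_D ∝ (1 + λ V_DS) in saturation, so I_D2/I_D1 = (1 + λ V_DS2)/(1 + λ V_DS1).
0.0538/0.0519 = 1.037 = (1 + 3.6 λ)/(1 + 2.4 λ).
Solving: λ (I_D1 V_DS2 − I_D2 V_DS1) = I_D2 − I_D1, so λ = (0.0538 − 0.0519) / (0.0519 × 3.6 − 0.0538 × 2.4) = 0.0019 / 0.0577 = 0.0329 V⁻¹.

λ = 0.0329 V⁻¹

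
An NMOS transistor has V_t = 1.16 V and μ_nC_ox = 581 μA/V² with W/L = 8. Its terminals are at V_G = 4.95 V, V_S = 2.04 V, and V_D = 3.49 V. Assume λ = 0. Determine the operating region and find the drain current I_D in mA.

Triode; I_D = 6.91 mA

V_GS = V_G − V_S = 4.95 − 2.04 = 2.91 V; V_DS = V_D − V_S = 3.49 − 2.04 = 1.45 V.
k_n = μ_nC_ox · (W/L) = 4.648 mA/V².
V_ov = V_GS − V_t = 2.91 − 1.16 = 1.75 V.
Since V_DS = 1.45 V < V_ov = 1.75 V, the device is in the triode region.
I_D = k_n [V_ov · V_DS − ½ V_DS²] = 4.648 × [1.75 × 1.45 − 0.5 × 1.45²] = 6.91 mA.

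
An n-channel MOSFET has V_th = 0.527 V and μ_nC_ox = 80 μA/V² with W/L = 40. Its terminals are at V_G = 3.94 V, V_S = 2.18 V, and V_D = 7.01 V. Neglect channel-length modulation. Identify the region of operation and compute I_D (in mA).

Saturation; I_D = 2.43 mA

V_GS = V_G − V_S = 3.94 − 2.18 = 1.76 V; V_DS = V_D − V_S = 7.01 − 2.18 = 4.83 V.
k_n = μ_nC_ox · (W/L) = 3.2 mA/V².
V_ov = V_GS − V_th = 1.76 − 0.527 = 1.23 V.
Since V_DS = 4.83 V ≥ V_ov = 1.23 V, the device is in saturation.
I_D = ½ k_n V_ov² = 0.5 × 3.2 × 1.23² = 2.43 mA.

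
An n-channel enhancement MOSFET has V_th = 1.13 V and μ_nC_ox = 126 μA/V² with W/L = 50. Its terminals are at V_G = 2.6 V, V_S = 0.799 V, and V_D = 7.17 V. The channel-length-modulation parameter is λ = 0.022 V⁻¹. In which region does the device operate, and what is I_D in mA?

Saturation; I_D = 1.62 mA

V_GS = V_G − V_S = 2.6 − 0.799 = 1.8 V; V_DS = V_D − V_S = 7.17 − 0.799 = 6.37 V.
k_n = μ_nC_ox · (W/L) = 6.3 mA/V².
V_ov = V_GS − V_th = 1.8 − 1.13 = 0.671 V.
Since V_DS = 6.37 V ≥ V_ov = 0.671 V, the device is in saturation.
I_D = ½ k_n V_ov² (1 + λ V_DS) = 0.5 × 6.3 × 0.671² × (1 + 0.022 × 6.37) = 1.62 mA.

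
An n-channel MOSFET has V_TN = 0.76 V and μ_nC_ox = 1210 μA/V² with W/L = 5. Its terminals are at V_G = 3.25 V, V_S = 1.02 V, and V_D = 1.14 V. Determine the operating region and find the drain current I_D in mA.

Triode; I_D = 1.02 mA

V_GS = V_G − V_S = 3.25 − 1.02 = 2.23 V; V_DS = V_D − V_S = 1.14 − 1.02 = 0.12 V.
k_n = μ_nC_ox · (W/L) = 6.05 mA/V².
V_ov = V_GS − V_TN = 2.23 − 0.76 = 1.47 V.
Since V_DS = 0.12 V < V_ov = 1.47 V, the device is in the triode region.
I_D = k_n [V_ov · V_DS − ½ V_DS²] = 6.05 × [1.47 × 0.12 − 0.5 × 0.12²] = 1.02 mA.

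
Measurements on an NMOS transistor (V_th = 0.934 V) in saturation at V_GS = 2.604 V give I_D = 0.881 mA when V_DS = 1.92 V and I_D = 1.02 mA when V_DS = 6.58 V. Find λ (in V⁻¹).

With V_GS fixed, I_D ∝ (1 + λ V_DS) in saturation, so I_D2/I_D1 = (1 + λ V_DS2)/(1 + λ V_DS1).
1.02/0.881 = 1.158 = (1 + 6.58 λ)/(1 + 1.92 λ).
Solving: λ (I_D1 V_DS2 − I_D2 V_DS1) = I_D2 − I_D1, so λ = (1.02 − 0.881) / (0.881 × 6.58 − 1.02 × 1.92) = 0.139 / 3.84 = 0.0362 V⁻¹.

λ = 0.0362 V⁻¹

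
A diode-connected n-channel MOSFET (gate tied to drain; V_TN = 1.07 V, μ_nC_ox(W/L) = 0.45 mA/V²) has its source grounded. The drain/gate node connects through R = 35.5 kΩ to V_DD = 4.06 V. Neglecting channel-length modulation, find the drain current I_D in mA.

With gate tied to drain, V_GS = V_DS ≥ V_GS − V_TN, so the device is in saturation.
KCL at the drain: ½ k_n (V_GS − V_TN)² = (V_DD − V_GS)/R.
Let x = V_GS − 1.07. Then 7.99 x² + x − 2.99 = 0, giving x = 0.552 V (positive root), so V_GS = 1.62 V.
I_D = (V_DD − V_GS)/R = (4.06 − 1.62) / 35.5 = 0.0687 mA.

I_D = 0.0687 mA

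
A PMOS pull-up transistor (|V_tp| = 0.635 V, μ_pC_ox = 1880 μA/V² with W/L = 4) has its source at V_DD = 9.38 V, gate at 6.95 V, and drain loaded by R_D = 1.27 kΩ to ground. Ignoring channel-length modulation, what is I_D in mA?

V_SG = V_DD − V_G = 9.38 − 6.95 = 2.43 V, so V_ov = 2.43 − 0.635 = 1.8 V.
k_p = μ_pC_ox · (W/L) = 7.52 mA/V².
Assume saturation: I_D = ½ k_p V_ov² = 0.5 × 7.52 × 1.8² = 12.1 mA, giving V_SD = V_DD − I_D R_D = 9.38 − 12.1 × 1.27 = -6.01 V.
But -6.01 V < V_ov = 1.8 V, so the device is actually in triode.
In triode I_D = k_p[V_ov V_SD − ½ V_SD²] and I_D = (V_DD − V_SD)/R_D. Equating: 4.78 V_SD² − 18.14 V_SD + 9.38 = 0, giving V_SD = 0.617 V (the root below V_ov).
I_D = (9.38 − 0.617) / 1.27 = 6.9 mA.

I_D = 6.90 mA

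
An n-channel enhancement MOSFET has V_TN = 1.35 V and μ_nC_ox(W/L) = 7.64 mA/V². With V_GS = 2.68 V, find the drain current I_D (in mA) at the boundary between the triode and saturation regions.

At the boundary V_DS = V_ov = V_GS − V_TN = 2.68 − 1.35 = 1.33 V.
I_D = ½ k_n V_ov² = 0.5 × 7.64 × 1.33² = 6.76 mA.

I_D = 6.76 mA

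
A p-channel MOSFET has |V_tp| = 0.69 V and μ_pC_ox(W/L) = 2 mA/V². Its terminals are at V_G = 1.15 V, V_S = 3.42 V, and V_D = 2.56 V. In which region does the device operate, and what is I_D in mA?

Triode; I_D = 1.98 mA

V_SG = V_S − V_G = 3.42 − 1.15 = 2.27 V; V_SD = V_S − V_D = 3.42 − 2.56 = 0.86 V.
V_ov = V_SG − |V_tp| = 2.27 − 0.69 = 1.58 V.
Since V_SD = 0.86 V < V_ov = 1.58 V, the device is in the triode region.
I_D = k_p [V_ov · V_SD − ½ V_SD²] = 2 × [1.58 × 0.86 − 0.5 × 0.86²] = 1.98 mA.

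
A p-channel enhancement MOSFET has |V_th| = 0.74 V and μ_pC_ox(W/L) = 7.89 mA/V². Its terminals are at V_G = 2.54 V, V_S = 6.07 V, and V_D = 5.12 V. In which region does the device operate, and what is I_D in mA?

Triode; I_D = 17.4 mA

V_SG = V_S − V_G = 6.07 − 2.54 = 3.53 V; V_SD = V_S − V_D = 6.07 − 5.12 = 0.95 V.
V_ov = V_SG − |V_th| = 3.53 − 0.74 = 2.79 V.
Since V_SD = 0.95 V < V_ov = 2.79 V, the device is in the triode region.
I_D = k_p [V_ov · V_SD − ½ V_SD²] = 7.89 × [2.79 × 0.95 − 0.5 × 0.95²] = 17.4 mA.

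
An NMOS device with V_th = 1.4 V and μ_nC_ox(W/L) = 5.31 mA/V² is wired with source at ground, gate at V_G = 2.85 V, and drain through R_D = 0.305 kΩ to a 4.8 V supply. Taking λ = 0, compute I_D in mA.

I_D = 5.58 mA

V_GS = V_G = 2.85 V, so V_ov = 2.85 − 1.4 = 1.45 V.
Assume saturation: I_D = ½ k_n V_ov² = 0.5 × 5.31 × 1.45² = 5.58 mA, giving V_DS = V_DD − I_D R_D = 4.8 − 5.58 × 0.305 = 3.1 V.
V_DS = 3.1 V ≥ V_ov = 1.45 V, confirming saturation.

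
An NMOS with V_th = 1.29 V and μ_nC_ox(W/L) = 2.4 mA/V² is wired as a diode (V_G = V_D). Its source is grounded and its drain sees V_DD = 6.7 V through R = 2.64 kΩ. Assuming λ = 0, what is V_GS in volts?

V_GS = 2.45 V

With gate tied to drain, V_GS = V_DS ≥ V_GS − V_th, so the device is in saturation.
KCL at the drain: ½ k_n (V_GS − V_th)² = (V_DD − V_GS)/R.
Let x = V_GS − 1.29. Then 3.17 x² + x − 5.41 = 0, giving x = 1.16 V (positive root), so V_GS = 2.45 V.
I_D = (V_DD − V_GS)/R = (6.7 − 2.45) / 2.64 = 1.61 mA.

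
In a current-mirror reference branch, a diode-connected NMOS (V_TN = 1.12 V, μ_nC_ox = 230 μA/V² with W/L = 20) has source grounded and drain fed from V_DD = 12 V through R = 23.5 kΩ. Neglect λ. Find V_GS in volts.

V_GS = 1.56 V

With gate tied to drain, V_GS = V_DS ≥ V_GS − V_TN, so the device is in saturation.
k_n = μ_nC_ox · (W/L) = 4.6 mA/V².
KCL at the drain: ½ k_n (V_GS − V_TN)² = (V_DD − V_GS)/R.
Let x = V_GS − 1.12. Then 54 x² + x − 10.88 = 0, giving x = 0.44 V (positive root), so V_GS = 1.56 V.
I_D = (V_DD − V_GS)/R = (12 − 1.56) / 23.5 = 0.444 mA.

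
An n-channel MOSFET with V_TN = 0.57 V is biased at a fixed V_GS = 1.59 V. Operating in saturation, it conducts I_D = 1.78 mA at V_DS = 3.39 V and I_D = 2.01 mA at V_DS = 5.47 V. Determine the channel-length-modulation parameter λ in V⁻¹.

λ = 0.0787 V⁻¹

With V_GS fixed, I_D ∝ (1 + λ V_DS) in saturation, so I_D2/I_D1 = (1 + λ V_DS2)/(1 + λ V_DS1).
2.01/1.78 = 1.129 = (1 + 5.47 λ)/(1 + 3.39 λ).
Solving: λ (I_D1 V_DS2 − I_D2 V_DS1) = I_D2 − I_D1, so λ = (2.01 − 1.78) / (1.78 × 5.47 − 2.01 × 3.39) = 0.23 / 2.92 = 0.0787 V⁻¹.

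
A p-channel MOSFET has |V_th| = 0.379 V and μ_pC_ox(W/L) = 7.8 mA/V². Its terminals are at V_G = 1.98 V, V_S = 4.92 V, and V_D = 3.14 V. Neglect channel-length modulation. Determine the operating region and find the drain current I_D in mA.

V_SG = V_S − V_G = 4.92 − 1.98 = 2.94 V; V_SD = V_S − V_D = 4.92 − 3.14 = 1.78 V.
V_ov = V_SG − |V_th| = 2.94 − 0.379 = 2.56 V.
Since V_SD = 1.78 V < V_ov = 2.56 V, the device is in the triode region.
I_D = k_p [V_ov · V_SD − ½ V_SD²] = 7.8 × [2.56 × 1.78 − 0.5 × 1.78²] = 23.2 mA.

Triode; I_D = 23.2 mA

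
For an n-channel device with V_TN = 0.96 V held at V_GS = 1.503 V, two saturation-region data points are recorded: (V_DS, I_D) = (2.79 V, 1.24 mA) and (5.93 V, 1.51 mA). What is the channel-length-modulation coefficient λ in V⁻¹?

λ = 0.0860 V⁻¹

With V_GS fixed, I_D ∝ (1 + λ V_DS) in saturation, so I_D2/I_D1 = (1 + λ V_DS2)/(1 + λ V_DS1).
1.51/1.24 = 1.218 = (1 + 5.93 λ)/(1 + 2.79 λ).
Solving: λ (I_D1 V_DS2 − I_D2 V_DS1) = I_D2 − I_D1, so λ = (1.51 − 1.24) / (1.24 × 5.93 − 1.51 × 2.79) = 0.27 / 3.14 = 0.086 V⁻¹.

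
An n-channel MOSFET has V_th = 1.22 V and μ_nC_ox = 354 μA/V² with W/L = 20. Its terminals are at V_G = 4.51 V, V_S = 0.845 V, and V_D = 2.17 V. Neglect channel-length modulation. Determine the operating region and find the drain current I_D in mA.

Triode; I_D = 16.7 mA

V_GS = V_G − V_S = 4.51 − 0.845 = 3.67 V; V_DS = V_D − V_S = 2.17 − 0.845 = 1.32 V.
k_n = μ_nC_ox · (W/L) = 7.08 mA/V².
V_ov = V_GS − V_th = 3.67 − 1.22 = 2.45 V.
Since V_DS = 1.32 V < V_ov = 2.45 V, the device is in the triode region.
I_D = k_n [V_ov · V_DS − ½ V_DS²] = 7.08 × [2.45 × 1.32 − 0.5 × 1.32²] = 16.7 mA.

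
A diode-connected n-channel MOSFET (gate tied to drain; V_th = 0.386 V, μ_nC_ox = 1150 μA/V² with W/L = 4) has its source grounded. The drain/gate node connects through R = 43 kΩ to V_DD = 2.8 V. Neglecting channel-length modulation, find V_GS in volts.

V_GS = 0.537 V

With gate tied to drain, V_GS = V_DS ≥ V_GS − V_th, so the device is in saturation.
k_n = μ_nC_ox · (W/L) = 4.6 mA/V².
KCL at the drain: ½ k_n (V_GS − V_th)² = (V_DD − V_GS)/R.
Let x = V_GS − 0.386. Then 98.9 x² + x − 2.414 = 0, giving x = 0.151 V (positive root), so V_GS = 0.537 V.
I_D = (V_DD − V_GS)/R = (2.8 − 0.537) / 43 = 0.0526 mA.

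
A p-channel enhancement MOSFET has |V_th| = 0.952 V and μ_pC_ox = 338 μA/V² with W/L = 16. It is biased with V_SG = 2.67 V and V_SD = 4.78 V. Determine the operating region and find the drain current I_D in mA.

Saturation; I_D = 7.98 mA

k_p = μ_pC_ox · (W/L) = 5.408 mA/V².
V_ov = V_SG − |V_th| = 2.67 − 0.952 = 1.72 V.
Since V_SD = 4.78 V ≥ V_ov = 1.72 V, the device is in saturation.
I_D = ½ k_p V_ov² = 0.5 × 5.408 × 1.72² = 7.98 mA.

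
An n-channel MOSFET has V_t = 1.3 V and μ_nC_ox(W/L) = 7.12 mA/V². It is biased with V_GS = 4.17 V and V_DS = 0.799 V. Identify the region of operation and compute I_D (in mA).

Triode; I_D = 14.1 mA

V_ov = V_GS − V_t = 4.17 − 1.3 = 2.87 V.
Since V_DS = 0.799 V < V_ov = 2.87 V, the device is in the triode region.
I_D = k_n [V_ov · V_DS − ½ V_DS²] = 7.12 × [2.87 × 0.799 − 0.5 × 0.799²] = 14.1 mA.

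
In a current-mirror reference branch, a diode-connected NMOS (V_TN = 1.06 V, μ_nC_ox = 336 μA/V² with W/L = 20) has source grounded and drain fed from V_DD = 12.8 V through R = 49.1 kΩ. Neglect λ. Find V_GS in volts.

With gate tied to drain, V_GS = V_DS ≥ V_GS − V_TN, so the device is in saturation.
k_n = μ_nC_ox · (W/L) = 6.72 mA/V².
KCL at the drain: ½ k_n (V_GS − V_TN)² = (V_DD − V_GS)/R.
Let x = V_GS − 1.06. Then 165 x² + x − 11.74 = 0, giving x = 0.264 V (positive root), so V_GS = 1.32 V.
I_D = (V_DD − V_GS)/R = (12.8 − 1.32) / 49.1 = 0.234 mA.

V_GS = 1.32 V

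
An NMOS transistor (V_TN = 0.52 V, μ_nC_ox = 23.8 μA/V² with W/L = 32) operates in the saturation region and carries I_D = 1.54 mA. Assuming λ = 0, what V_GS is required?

V_GS = 2.53 V

k_n = μ_nC_ox · (W/L) = 0.7616 mA/V².
In saturation I_D = ½ k_n (V_GS − V_TN)², so V_GS − V_TN = √(2 I_D / k_n) = √(2 × 1.54 / 0.7616) = 2.01 V.
V_GS = 0.52 + 2.01 = 2.53 V.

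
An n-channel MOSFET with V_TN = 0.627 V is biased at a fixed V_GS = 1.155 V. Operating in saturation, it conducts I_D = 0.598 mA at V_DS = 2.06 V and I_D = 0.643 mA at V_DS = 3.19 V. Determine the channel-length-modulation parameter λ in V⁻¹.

With V_GS fixed, I_D ∝ (1 + λ V_DS) in saturation, so I_D2/I_D1 = (1 + λ V_DS2)/(1 + λ V_DS1).
0.643/0.598 = 1.075 = (1 + 3.19 λ)/(1 + 2.06 λ).
Solving: λ (I_D1 V_DS2 − I_D2 V_DS1) = I_D2 − I_D1, so λ = (0.643 − 0.598) / (0.598 × 3.19 − 0.643 × 2.06) = 0.045 / 0.583 = 0.0772 V⁻¹.

λ = 0.0772 V⁻¹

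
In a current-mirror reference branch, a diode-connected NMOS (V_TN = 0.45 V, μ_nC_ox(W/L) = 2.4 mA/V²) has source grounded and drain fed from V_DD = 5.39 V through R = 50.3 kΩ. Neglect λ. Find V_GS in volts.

V_GS = 0.728 V

With gate tied to drain, V_GS = V_DS ≥ V_GS − V_TN, so the device is in saturation.
KCL at the drain: ½ k_n (V_GS − V_TN)² = (V_DD − V_GS)/R.
Let x = V_GS − 0.45. Then 60.4 x² + x − 4.94 = 0, giving x = 0.278 V (positive root), so V_GS = 0.728 V.
I_D = (V_DD − V_GS)/R = (5.39 − 0.728) / 50.3 = 0.0927 mA.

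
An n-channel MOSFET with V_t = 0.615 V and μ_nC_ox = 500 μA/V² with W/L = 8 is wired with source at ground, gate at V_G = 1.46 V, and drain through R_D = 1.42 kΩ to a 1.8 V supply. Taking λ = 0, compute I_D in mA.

I_D = 0.999 mA

V_GS = V_G = 1.46 V, so V_ov = 1.46 − 0.615 = 0.845 V.
k_n = μ_nC_ox · (W/L) = 4 mA/V².
Assume saturation: I_D = ½ k_n V_ov² = 0.5 × 4 × 0.845² = 1.43 mA, giving V_DS = V_DD − I_D R_D = 1.8 − 1.43 × 1.42 = -0.228 V.
But -0.228 V < V_ov = 0.845 V, so the device is actually in triode.
In triode I_D = k_n[V_ov V_DS − ½ V_DS²] and I_D = (V_DD − V_DS)/R_D. Equating: 2.84 V_DS² − 5.8 V_DS + 1.8 = 0, giving V_DS = 0.382 V (the root below V_ov).
I_D = (1.8 − 0.382) / 1.42 = 0.999 mA.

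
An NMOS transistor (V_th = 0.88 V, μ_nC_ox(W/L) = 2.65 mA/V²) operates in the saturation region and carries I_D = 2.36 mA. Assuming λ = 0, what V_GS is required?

V_GS = 2.21 V

In saturation I_D = ½ k_n (V_GS − V_th)², so V_GS − V_th = √(2 I_D / k_n) = √(2 × 2.36 / 2.65) = 1.33 V.
V_GS = 0.88 + 1.33 = 2.21 V.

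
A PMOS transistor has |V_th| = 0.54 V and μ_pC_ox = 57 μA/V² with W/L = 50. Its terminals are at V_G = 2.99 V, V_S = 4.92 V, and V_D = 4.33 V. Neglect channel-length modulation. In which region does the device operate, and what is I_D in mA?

V_SG = V_S − V_G = 4.92 − 2.99 = 1.93 V; V_SD = V_S − V_D = 4.92 − 4.33 = 0.59 V.
k_p = μ_pC_ox · (W/L) = 2.85 mA/V².
V_ov = V_SG − |V_th| = 1.93 − 0.54 = 1.39 V.
Since V_SD = 0.59 V < V_ov = 1.39 V, the device is in the triode region.
I_D = k_p [V_ov · V_SD − ½ V_SD²] = 2.85 × [1.39 × 0.59 − 0.5 × 0.59²] = 1.84 mA.

Triode; I_D = 1.84 mA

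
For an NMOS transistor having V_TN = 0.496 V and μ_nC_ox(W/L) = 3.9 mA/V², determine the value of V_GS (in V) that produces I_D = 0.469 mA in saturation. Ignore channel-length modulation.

V_GS = 0.986 V

In saturation I_D = ½ k_n (V_GS − V_TN)², so V_GS − V_TN = √(2 I_D / k_n) = √(2 × 0.469 / 3.9) = 0.49 V.
V_GS = 0.496 + 0.49 = 0.986 V.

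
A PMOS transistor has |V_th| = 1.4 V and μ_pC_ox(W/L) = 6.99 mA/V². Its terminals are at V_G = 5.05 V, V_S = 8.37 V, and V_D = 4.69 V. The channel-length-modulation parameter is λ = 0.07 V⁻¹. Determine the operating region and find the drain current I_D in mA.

Saturation; I_D = 16.2 mA

V_SG = V_S − V_G = 8.37 − 5.05 = 3.32 V; V_SD = V_S − V_D = 8.37 − 4.69 = 3.68 V.
V_ov = V_SG − |V_th| = 3.32 − 1.4 = 1.92 V.
Since V_SD = 3.68 V ≥ V_ov = 1.92 V, the device is in saturation.
I_D = ½ k_p V_ov² (1 + λ V_SD) = 0.5 × 6.99 × 1.92² × (1 + 0.07 × 3.68) = 16.2 mA.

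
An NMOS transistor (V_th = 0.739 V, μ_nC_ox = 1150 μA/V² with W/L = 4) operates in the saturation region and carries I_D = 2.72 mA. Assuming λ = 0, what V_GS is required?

V_GS = 1.83 V

k_n = μ_nC_ox · (W/L) = 4.6 mA/V².
In saturation I_D = ½ k_n (V_GS − V_th)², so V_GS − V_th = √(2 I_D / k_n) = √(2 × 2.72 / 4.6) = 1.09 V.
V_GS = 0.739 + 1.09 = 1.83 V.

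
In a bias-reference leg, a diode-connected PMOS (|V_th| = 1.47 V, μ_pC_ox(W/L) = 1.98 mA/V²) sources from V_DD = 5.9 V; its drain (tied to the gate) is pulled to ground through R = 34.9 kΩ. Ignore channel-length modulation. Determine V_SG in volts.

With gate tied to drain, V_SG = V_SD ≥ V_SG − |V_th|, so the device is in saturation.
KCL at the drain: ½ k_p (V_SG − |V_th|)² = (V_DD − V_SG)/R.
Let x = V_SG − 1.47. Then 34.6 x² + x − 4.43 = 0, giving x = 0.344 V (positive root), so V_SG = 1.81 V.
I_D = (V_DD − V_SG)/R = (5.9 − 1.81) / 34.9 = 0.117 mA.

V_SG = 1.81 V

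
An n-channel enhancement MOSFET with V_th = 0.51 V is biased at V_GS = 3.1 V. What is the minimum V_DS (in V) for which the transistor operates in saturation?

The boundary between triode and saturation is V_DS = V_GS − V_th = V_ov.
V_ov = 3.1 − 0.51 = 2.59 V.

V_DS,sat = 2.59 V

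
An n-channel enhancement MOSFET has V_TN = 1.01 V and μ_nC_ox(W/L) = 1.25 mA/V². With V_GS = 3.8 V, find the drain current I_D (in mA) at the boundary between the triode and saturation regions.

At the boundary V_DS = V_ov = V_GS − V_TN = 3.8 − 1.01 = 2.79 V.
I_D = ½ k_n V_ov² = 0.5 × 1.25 × 2.79² = 4.87 mA.

I_D = 4.87 mA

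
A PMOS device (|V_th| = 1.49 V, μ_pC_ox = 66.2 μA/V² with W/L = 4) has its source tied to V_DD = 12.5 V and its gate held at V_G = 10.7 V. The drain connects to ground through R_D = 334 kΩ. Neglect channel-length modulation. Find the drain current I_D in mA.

I_D = 0.0127 mA

V_SG = V_DD − V_G = 12.5 − 10.7 = 1.8 V, so V_ov = 1.8 − 1.49 = 0.31 V.
k_p = μ_pC_ox · (W/L) = 0.2648 mA/V².
Assume saturation: I_D = ½ k_p V_ov² = 0.5 × 0.2648 × 0.31² = 0.0127 mA, giving V_SD = V_DD − I_D R_D = 12.5 − 0.0127 × 334 = 8.25 V.
V_SD = 8.25 V ≥ V_ov = 0.31 V, confirming saturation.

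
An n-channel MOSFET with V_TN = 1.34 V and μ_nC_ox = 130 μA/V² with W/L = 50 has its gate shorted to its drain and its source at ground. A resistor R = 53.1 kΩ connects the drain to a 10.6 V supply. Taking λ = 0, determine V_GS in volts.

With gate tied to drain, V_GS = V_DS ≥ V_GS − V_TN, so the device is in saturation.
k_n = μ_nC_ox · (W/L) = 6.5 mA/V².
KCL at the drain: ½ k_n (V_GS − V_TN)² = (V_DD − V_GS)/R.
Let x = V_GS − 1.34. Then 173 x² + x − 9.26 = 0, giving x = 0.229 V (positive root), so V_GS = 1.57 V.
I_D = (V_DD − V_GS)/R = (10.6 − 1.57) / 53.1 = 0.17 mA.

V_GS = 1.57 V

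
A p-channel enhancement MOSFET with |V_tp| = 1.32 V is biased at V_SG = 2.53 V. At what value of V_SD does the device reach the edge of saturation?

V_SD,sat = 1.21 V

The boundary between triode and saturation is V_SD = V_SG − |V_tp| = V_ov.
V_ov = 2.53 − 1.32 = 1.21 V.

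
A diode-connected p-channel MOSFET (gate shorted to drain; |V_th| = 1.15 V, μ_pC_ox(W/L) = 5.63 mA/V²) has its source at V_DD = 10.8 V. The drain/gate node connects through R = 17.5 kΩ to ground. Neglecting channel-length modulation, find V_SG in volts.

V_SG = 1.58 V

With gate tied to drain, V_SG = V_SD ≥ V_SG − |V_th|, so the device is in saturation.
KCL at the drain: ½ k_p (V_SG − |V_th|)² = (V_DD − V_SG)/R.
Let x = V_SG − 1.15. Then 49.3 x² + x − 9.65 = 0, giving x = 0.433 V (positive root), so V_SG = 1.58 V.
I_D = (V_DD − V_SG)/R = (10.8 − 1.58) / 17.5 = 0.527 mA.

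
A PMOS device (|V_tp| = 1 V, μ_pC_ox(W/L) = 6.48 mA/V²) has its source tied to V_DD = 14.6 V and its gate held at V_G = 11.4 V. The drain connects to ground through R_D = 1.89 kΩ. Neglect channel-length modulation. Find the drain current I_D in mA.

I_D = 7.41 mA

V_SG = V_DD − V_G = 14.6 − 11.4 = 3.2 V, so V_ov = 3.2 − 1 = 2.2 V.
Assume saturation: I_D = ½ k_p V_ov² = 0.5 × 6.48 × 2.2² = 15.7 mA, giving V_SD = V_DD − I_D R_D = 14.6 − 15.7 × 1.89 = -15 V.
But -15 V < V_ov = 2.2 V, so the device is actually in triode.
In triode I_D = k_p[V_ov V_SD − ½ V_SD²] and I_D = (V_DD − V_SD)/R_D. Equating: 6.12 V_SD² − 27.94 V_SD + 14.6 = 0, giving V_SD = 0.602 V (the root below V_ov).
I_D = (14.6 − 0.602) / 1.89 = 7.41 mA.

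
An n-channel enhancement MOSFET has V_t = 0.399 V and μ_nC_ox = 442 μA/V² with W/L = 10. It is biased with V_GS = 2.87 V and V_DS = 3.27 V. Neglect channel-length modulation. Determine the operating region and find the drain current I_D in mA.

Saturation; I_D = 13.5 mA

k_n = μ_nC_ox · (W/L) = 4.42 mA/V².
V_ov = V_GS − V_t = 2.87 − 0.399 = 2.47 V.
Since V_DS = 3.27 V ≥ V_ov = 2.47 V, the device is in saturation.
I_D = ½ k_n V_ov² = 0.5 × 4.42 × 2.47² = 13.5 mA.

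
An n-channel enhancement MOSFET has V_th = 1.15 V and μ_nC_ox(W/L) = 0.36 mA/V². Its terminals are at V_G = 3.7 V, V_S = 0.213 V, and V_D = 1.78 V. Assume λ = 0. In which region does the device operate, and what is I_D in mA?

V_GS = V_G − V_S = 3.7 − 0.213 = 3.49 V; V_DS = V_D − V_S = 1.78 − 0.213 = 1.57 V.
V_ov = V_GS − V_th = 3.49 − 1.15 = 2.34 V.
Since V_DS = 1.57 V < V_ov = 2.34 V, the device is in the triode region.
I_D = k_n [V_ov · V_DS − ½ V_DS²] = 0.36 × [2.34 × 1.57 − 0.5 × 1.57²] = 0.876 mA.

Triode; I_D = 0.876 mA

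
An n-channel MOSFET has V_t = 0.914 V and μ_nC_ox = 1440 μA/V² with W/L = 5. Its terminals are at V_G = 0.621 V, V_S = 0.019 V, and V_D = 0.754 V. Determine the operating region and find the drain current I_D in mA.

V_GS = V_G − V_S = 0.621 − 0.019 = 0.602 V; V_DS = V_D − V_S = 0.754 − 0.019 = 0.735 V.
V_GS = 0.602 V < V_t = 0.914 V, so the transistor is in cutoff.

Cutoff; I_D = 0 mA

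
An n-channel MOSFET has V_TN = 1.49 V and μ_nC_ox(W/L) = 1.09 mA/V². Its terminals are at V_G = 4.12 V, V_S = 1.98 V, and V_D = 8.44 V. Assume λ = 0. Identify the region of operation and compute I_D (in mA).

V_GS = V_G − V_S = 4.12 − 1.98 = 2.14 V; V_DS = V_D − V_S = 8.44 − 1.98 = 6.46 V.
V_ov = V_GS − V_TN = 2.14 − 1.49 = 0.65 V.
Since V_DS = 6.46 V ≥ V_ov = 0.65 V, the device is in saturation.
I_D = ½ k_n V_ov² = 0.5 × 1.09 × 0.65² = 0.23 mA.

Saturation; I_D = 0.230 mA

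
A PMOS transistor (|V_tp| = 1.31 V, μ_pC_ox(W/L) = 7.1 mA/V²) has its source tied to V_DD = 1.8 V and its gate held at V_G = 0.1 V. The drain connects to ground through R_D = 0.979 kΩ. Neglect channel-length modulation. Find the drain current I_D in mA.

V_SG = V_DD − V_G = 1.8 − 0.1 = 1.7 V, so V_ov = 1.7 − 1.31 = 0.39 V.
Assume saturation: I_D = ½ k_p V_ov² = 0.5 × 7.1 × 0.39² = 0.54 mA, giving V_SD = V_DD − I_D R_D = 1.8 − 0.54 × 0.979 = 1.27 V.
V_SD = 1.27 V ≥ V_ov = 0.39 V, confirming saturation.

I_D = 0.540 mA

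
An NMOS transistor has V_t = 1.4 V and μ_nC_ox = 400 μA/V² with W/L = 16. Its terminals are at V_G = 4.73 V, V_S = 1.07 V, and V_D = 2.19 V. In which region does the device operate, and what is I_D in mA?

V_GS = V_G − V_S = 4.73 − 1.07 = 3.66 V; V_DS = V_D − V_S = 2.19 − 1.07 = 1.12 V.
k_n = μ_nC_ox · (W/L) = 6.4 mA/V².
V_ov = V_GS − V_t = 3.66 − 1.4 = 2.26 V.
Since V_DS = 1.12 V < V_ov = 2.26 V, the device is in the triode region.
I_D = k_n [V_ov · V_DS − ½ V_DS²] = 6.4 × [2.26 × 1.12 − 0.5 × 1.12²] = 12.2 mA.

Triode; I_D = 12.2 mA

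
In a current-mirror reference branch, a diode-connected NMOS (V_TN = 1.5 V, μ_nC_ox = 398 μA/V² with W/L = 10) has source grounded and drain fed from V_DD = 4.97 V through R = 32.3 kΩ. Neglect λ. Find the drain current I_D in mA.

I_D = 0.100 mA

With gate tied to drain, V_GS = V_DS ≥ V_GS − V_TN, so the device is in saturation.
k_n = μ_nC_ox · (W/L) = 3.98 mA/V².
KCL at the drain: ½ k_n (V_GS − V_TN)² = (V_DD − V_GS)/R.
Let x = V_GS − 1.5. Then 64.3 x² + x − 3.47 = 0, giving x = 0.225 V (positive root), so V_GS = 1.72 V.
I_D = (V_DD − V_GS)/R = (4.97 − 1.72) / 32.3 = 0.1 mA.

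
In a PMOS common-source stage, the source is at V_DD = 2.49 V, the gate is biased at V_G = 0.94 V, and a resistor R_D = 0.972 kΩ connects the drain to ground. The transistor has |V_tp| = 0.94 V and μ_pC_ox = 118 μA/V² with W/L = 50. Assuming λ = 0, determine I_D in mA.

I_D = 1.10 mA

V_SG = V_DD − V_G = 2.49 − 0.94 = 1.55 V, so V_ov = 1.55 − 0.94 = 0.61 V.
k_p = μ_pC_ox · (W/L) = 5.9 mA/V².
Assume saturation: I_D = ½ k_p V_ov² = 0.5 × 5.9 × 0.61² = 1.1 mA, giving V_SD = V_DD − I_D R_D = 2.49 − 1.1 × 0.972 = 1.42 V.
V_SD = 1.42 V ≥ V_ov = 0.61 V, confirming saturation.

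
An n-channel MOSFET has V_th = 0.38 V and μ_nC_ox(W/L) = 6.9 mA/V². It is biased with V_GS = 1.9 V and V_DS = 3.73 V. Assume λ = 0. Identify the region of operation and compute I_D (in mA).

Saturation; I_D = 7.97 mA

V_ov = V_GS − V_th = 1.9 − 0.38 = 1.52 V.
Since V_DS = 3.73 V ≥ V_ov = 1.52 V, the device is in saturation.
I_D = ½ k_n V_ov² = 0.5 × 6.9 × 1.52² = 7.97 mA.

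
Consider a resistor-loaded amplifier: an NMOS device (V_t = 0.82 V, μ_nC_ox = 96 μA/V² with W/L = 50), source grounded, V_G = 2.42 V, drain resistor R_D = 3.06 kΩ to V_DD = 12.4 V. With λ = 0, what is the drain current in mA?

I_D = 3.85 mA

V_GS = V_G = 2.42 V, so V_ov = 2.42 − 0.82 = 1.6 V.
k_n = μ_nC_ox · (W/L) = 4.8 mA/V².
Assume saturation: I_D = ½ k_n V_ov² = 0.5 × 4.8 × 1.6² = 6.14 mA, giving V_DS = V_DD − I_D R_D = 12.4 − 6.14 × 3.06 = -6.4 V.
But -6.4 V < V_ov = 1.6 V, so the device is actually in triode.
In triode I_D = k_n[V_ov V_DS − ½ V_DS²] and I_D = (V_DD − V_DS)/R_D. Equating: 7.34 V_DS² − 24.5 V_DS + 12.4 = 0, giving V_DS = 0.622 V (the root below V_ov).
I_D = (12.4 − 0.622) / 3.06 = 3.85 mA.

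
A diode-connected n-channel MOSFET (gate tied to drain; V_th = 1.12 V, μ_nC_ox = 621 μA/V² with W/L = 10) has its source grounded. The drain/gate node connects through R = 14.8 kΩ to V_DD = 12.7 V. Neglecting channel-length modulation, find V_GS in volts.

V_GS = 1.61 V

With gate tied to drain, V_GS = V_DS ≥ V_GS − V_th, so the device is in saturation.
k_n = μ_nC_ox · (W/L) = 6.21 mA/V².
KCL at the drain: ½ k_n (V_GS − V_th)² = (V_DD − V_GS)/R.
Let x = V_GS − 1.12. Then 46 x² + x − 11.58 = 0, giving x = 0.491 V (positive root), so V_GS = 1.61 V.
I_D = (V_DD − V_GS)/R = (12.7 − 1.61) / 14.8 = 0.749 mA.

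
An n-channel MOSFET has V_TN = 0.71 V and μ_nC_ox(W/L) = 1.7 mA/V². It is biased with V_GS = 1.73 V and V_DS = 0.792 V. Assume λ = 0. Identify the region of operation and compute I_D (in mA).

Triode; I_D = 0.840 mA

V_ov = V_GS − V_TN = 1.73 − 0.71 = 1.02 V.
Since V_DS = 0.792 V < V_ov = 1.02 V, the device is in the triode region.
I_D = k_n [V_ov · V_DS − ½ V_DS²] = 1.7 × [1.02 × 0.792 − 0.5 × 0.792²] = 0.84 mA.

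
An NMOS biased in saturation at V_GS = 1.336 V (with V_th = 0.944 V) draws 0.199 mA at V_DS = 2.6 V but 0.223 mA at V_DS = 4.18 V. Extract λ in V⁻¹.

λ = 0.0952 V⁻¹

With V_GS fixed, I_D ∝ (1 + λ V_DS) in saturation, so I_D2/I_D1 = (1 + λ V_DS2)/(1 + λ V_DS1).
0.223/0.199 = 1.121 = (1 + 4.18 λ)/(1 + 2.6 λ).
Solving: λ (I_D1 V_DS2 − I_D2 V_DS1) = I_D2 − I_D1, so λ = (0.223 − 0.199) / (0.199 × 4.18 − 0.223 × 2.6) = 0.024 / 0.252 = 0.0952 V⁻¹.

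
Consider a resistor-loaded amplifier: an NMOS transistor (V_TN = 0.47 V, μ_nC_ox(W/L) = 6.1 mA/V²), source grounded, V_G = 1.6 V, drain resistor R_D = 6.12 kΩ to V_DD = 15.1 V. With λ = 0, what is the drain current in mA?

V_GS = V_G = 1.6 V, so V_ov = 1.6 − 0.47 = 1.13 V.
Assume saturation: I_D = ½ k_n V_ov² = 0.5 × 6.1 × 1.13² = 3.89 mA, giving V_DS = V_DD − I_D R_D = 15.1 − 3.89 × 6.12 = -8.73 V.
But -8.73 V < V_ov = 1.13 V, so the device is actually in triode.
In triode I_D = k_n[V_ov V_DS − ½ V_DS²] and I_D = (V_DD − V_DS)/R_D. Equating: 18.7 V_DS² − 43.19 V_DS + 15.1 = 0, giving V_DS = 0.429 V (the root below V_ov).
I_D = (15.1 − 0.429) / 6.12 = 2.4 mA.

I_D = 2.40 mA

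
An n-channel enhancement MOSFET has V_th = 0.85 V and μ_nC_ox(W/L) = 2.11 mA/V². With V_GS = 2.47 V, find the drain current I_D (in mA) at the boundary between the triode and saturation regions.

I_D = 2.77 mA

At the boundary V_DS = V_ov = V_GS − V_th = 2.47 − 0.85 = 1.62 V.
I_D = ½ k_n V_ov² = 0.5 × 2.11 × 1.62² = 2.77 mA.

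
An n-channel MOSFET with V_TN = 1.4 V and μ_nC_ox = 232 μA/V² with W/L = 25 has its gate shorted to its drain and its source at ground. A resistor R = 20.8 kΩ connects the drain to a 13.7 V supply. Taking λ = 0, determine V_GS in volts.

V_GS = 1.84 V

With gate tied to drain, V_GS = V_DS ≥ V_GS − V_TN, so the device is in saturation.
k_n = μ_nC_ox · (W/L) = 5.8 mA/V².
KCL at the drain: ½ k_n (V_GS − V_TN)² = (V_DD − V_GS)/R.
Let x = V_GS − 1.4. Then 60.3 x² + x − 12.3 = 0, giving x = 0.443 V (positive root), so V_GS = 1.84 V.
I_D = (V_DD − V_GS)/R = (13.7 − 1.84) / 20.8 = 0.57 mA.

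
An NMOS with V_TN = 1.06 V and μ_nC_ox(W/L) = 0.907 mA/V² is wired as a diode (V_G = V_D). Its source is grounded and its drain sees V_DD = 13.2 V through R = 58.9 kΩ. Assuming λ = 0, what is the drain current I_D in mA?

I_D = 0.195 mA

With gate tied to drain, V_GS = V_DS ≥ V_GS − V_TN, so the device is in saturation.
KCL at the drain: ½ k_n (V_GS − V_TN)² = (V_DD − V_GS)/R.
Let x = V_GS − 1.06. Then 26.7 x² + x − 12.14 = 0, giving x = 0.656 V (positive root), so V_GS = 1.72 V.
I_D = (V_DD − V_GS)/R = (13.2 − 1.72) / 58.9 = 0.195 mA.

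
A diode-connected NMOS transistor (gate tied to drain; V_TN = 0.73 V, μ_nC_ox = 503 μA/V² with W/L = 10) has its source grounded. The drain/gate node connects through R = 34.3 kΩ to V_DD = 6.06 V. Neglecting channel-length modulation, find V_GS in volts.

With gate tied to drain, V_GS = V_DS ≥ V_GS − V_TN, so the device is in saturation.
k_n = μ_nC_ox · (W/L) = 5.03 mA/V².
KCL at the drain: ½ k_n (V_GS − V_TN)² = (V_DD − V_GS)/R.
Let x = V_GS − 0.73. Then 86.3 x² + x − 5.33 = 0, giving x = 0.243 V (positive root), so V_GS = 0.973 V.
I_D = (V_DD − V_GS)/R = (6.06 − 0.973) / 34.3 = 0.148 mA.

V_GS = 0.973 V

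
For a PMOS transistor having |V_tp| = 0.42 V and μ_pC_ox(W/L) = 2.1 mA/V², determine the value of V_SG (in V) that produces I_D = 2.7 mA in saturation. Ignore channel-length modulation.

In saturation I_D = ½ k_p (V_SG − |V_tp|)², so V_SG − |V_tp| = √(2 I_D / k_p) = √(2 × 2.7 / 2.1) = 1.6 V.
V_SG = 0.42 + 1.6 = 2.02 V.

V_SG = 2.02 V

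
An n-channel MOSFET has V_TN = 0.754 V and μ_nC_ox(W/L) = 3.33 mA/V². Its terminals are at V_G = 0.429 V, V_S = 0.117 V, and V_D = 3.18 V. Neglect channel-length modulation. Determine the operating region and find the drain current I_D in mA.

V_GS = V_G − V_S = 0.429 − 0.117 = 0.312 V; V_DS = V_D − V_S = 3.18 − 0.117 = 3.06 V.
V_GS = 0.312 V < V_TN = 0.754 V, so the transistor is in cutoff.

Cutoff; I_D = 0 mA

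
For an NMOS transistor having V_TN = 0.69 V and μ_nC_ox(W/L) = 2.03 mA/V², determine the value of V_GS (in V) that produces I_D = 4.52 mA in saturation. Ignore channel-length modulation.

V_GS = 2.80 V

In saturation I_D = ½ k_n (V_GS − V_TN)², so V_GS − V_TN = √(2 I_D / k_n) = √(2 × 4.52 / 2.03) = 2.11 V.
V_GS = 0.69 + 2.11 = 2.8 V.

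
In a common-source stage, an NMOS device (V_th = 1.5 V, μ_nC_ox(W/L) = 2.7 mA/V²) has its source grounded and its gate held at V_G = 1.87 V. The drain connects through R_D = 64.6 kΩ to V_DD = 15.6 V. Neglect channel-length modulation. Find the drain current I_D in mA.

V_GS = V_G = 1.87 V, so V_ov = 1.87 − 1.5 = 0.37 V.
Assume saturation: I_D = ½ k_n V_ov² = 0.5 × 2.7 × 0.37² = 0.185 mA, giving V_DS = V_DD − I_D R_D = 15.6 − 0.185 × 64.6 = 3.66 V.
V_DS = 3.66 V ≥ V_ov = 0.37 V, confirming saturation.

I_D = 0.185 mA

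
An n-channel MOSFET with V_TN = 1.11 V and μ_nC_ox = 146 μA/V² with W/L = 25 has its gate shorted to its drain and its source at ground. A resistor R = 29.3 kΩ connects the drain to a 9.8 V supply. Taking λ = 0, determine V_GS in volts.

With gate tied to drain, V_GS = V_DS ≥ V_GS − V_TN, so the device is in saturation.
k_n = μ_nC_ox · (W/L) = 3.65 mA/V².
KCL at the drain: ½ k_n (V_GS − V_TN)² = (V_DD − V_GS)/R.
Let x = V_GS − 1.11. Then 53.5 x² + x − 8.69 = 0, giving x = 0.394 V (positive root), so V_GS = 1.5 V.
I_D = (V_DD − V_GS)/R = (9.8 − 1.5) / 29.3 = 0.283 mA.

V_GS = 1.50 V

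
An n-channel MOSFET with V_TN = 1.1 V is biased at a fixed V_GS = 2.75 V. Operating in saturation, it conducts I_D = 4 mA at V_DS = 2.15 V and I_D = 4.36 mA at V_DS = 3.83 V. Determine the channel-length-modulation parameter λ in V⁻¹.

With V_GS fixed, I_D ∝ (1 + λ V_DS) in saturation, so I_D2/I_D1 = (1 + λ V_DS2)/(1 + λ V_DS1).
4.36/4 = 1.09 = (1 + 3.83 λ)/(1 + 2.15 λ).
Solving: λ (I_D1 V_DS2 − I_D2 V_DS1) = I_D2 − I_D1, so λ = (4.36 − 4) / (4 × 3.83 − 4.36 × 2.15) = 0.36 / 5.95 = 0.0605 V⁻¹.

λ = 0.0605 V⁻¹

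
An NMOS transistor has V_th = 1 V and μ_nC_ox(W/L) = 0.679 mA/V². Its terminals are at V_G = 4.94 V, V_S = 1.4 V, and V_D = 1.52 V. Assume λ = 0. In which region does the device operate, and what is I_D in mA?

Triode; I_D = 0.202 mA

V_GS = V_G − V_S = 4.94 − 1.4 = 3.54 V; V_DS = V_D − V_S = 1.52 − 1.4 = 0.12 V.
V_ov = V_GS − V_th = 3.54 − 1 = 2.54 V.
Since V_DS = 0.12 V < V_ov = 2.54 V, the device is in the triode region.
I_D = k_n [V_ov · V_DS − ½ V_DS²] = 0.679 × [2.54 × 0.12 − 0.5 × 0.12²] = 0.202 mA.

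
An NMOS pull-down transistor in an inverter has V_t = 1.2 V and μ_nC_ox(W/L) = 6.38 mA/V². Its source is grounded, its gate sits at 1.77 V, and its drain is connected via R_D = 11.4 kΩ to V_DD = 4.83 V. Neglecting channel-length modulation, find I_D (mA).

I_D = 0.412 mA

V_GS = V_G = 1.77 V, so V_ov = 1.77 − 1.2 = 0.57 V.
Assume saturation: I_D = ½ k_n V_ov² = 0.5 × 6.38 × 0.57² = 1.04 mA, giving V_DS = V_DD − I_D R_D = 4.83 − 1.04 × 11.4 = -6.99 V.
But -6.99 V < V_ov = 0.57 V, so the device is actually in triode.
In triode I_D = k_n[V_ov V_DS − ½ V_DS²] and I_D = (V_DD − V_DS)/R_D. Equating: 36.4 V_DS² − 42.46 V_DS + 4.83 = 0, giving V_DS = 0.128 V (the root below V_ov).
I_D = (4.83 − 0.128) / 11.4 = 0.412 mA.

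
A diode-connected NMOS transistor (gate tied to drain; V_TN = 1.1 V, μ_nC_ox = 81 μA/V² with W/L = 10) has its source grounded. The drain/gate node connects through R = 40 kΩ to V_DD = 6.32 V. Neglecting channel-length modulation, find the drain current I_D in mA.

With gate tied to drain, V_GS = V_DS ≥ V_GS − V_TN, so the device is in saturation.
k_n = μ_nC_ox · (W/L) = 0.81 mA/V².
KCL at the drain: ½ k_n (V_GS − V_TN)² = (V_DD − V_GS)/R.
Let x = V_GS − 1.1. Then 16.2 x² + x − 5.22 = 0, giving x = 0.538 V (positive root), so V_GS = 1.64 V.
I_D = (V_DD − V_GS)/R = (6.32 − 1.64) / 40 = 0.117 mA.

I_D = 0.117 mA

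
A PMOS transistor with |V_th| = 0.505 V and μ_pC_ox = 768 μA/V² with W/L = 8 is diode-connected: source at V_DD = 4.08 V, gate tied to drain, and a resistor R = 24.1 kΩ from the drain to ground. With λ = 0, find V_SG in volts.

V_SG = 0.718 V

With gate tied to drain, V_SG = V_SD ≥ V_SG − |V_th|, so the device is in saturation.
k_p = μ_pC_ox · (W/L) = 6.144 mA/V².
KCL at the drain: ½ k_p (V_SG − |V_th|)² = (V_DD − V_SG)/R.
Let x = V_SG − 0.505. Then 74 x² + x − 3.575 = 0, giving x = 0.213 V (positive root), so V_SG = 0.718 V.
I_D = (V_DD − V_SG)/R = (4.08 − 0.718) / 24.1 = 0.139 mA.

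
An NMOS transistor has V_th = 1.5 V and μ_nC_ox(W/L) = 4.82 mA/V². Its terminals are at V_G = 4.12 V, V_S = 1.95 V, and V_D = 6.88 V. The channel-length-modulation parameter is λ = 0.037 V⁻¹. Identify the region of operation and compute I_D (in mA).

Saturation; I_D = 1.28 mA

V_GS = V_G − V_S = 4.12 − 1.95 = 2.17 V; V_DS = V_D − V_S = 6.88 − 1.95 = 4.93 V.
V_ov = V_GS − V_th = 2.17 − 1.5 = 0.67 V.
Since V_DS = 4.93 V ≥ V_ov = 0.67 V, the device is in saturation.
I_D = ½ k_n V_ov² (1 + λ V_DS) = 0.5 × 4.82 × 0.67² × (1 + 0.037 × 4.93) = 1.28 mA.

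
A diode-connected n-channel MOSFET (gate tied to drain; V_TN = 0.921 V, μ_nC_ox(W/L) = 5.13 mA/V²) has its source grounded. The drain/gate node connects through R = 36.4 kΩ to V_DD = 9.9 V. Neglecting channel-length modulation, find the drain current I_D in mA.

With gate tied to drain, V_GS = V_DS ≥ V_GS − V_TN, so the device is in saturation.
KCL at the drain: ½ k_n (V_GS − V_TN)² = (V_DD − V_GS)/R.
Let x = V_GS − 0.921. Then 93.4 x² + x − 8.979 = 0, giving x = 0.305 V (positive root), so V_GS = 1.23 V.
I_D = (V_DD − V_GS)/R = (9.9 − 1.23) / 36.4 = 0.238 mA.

I_D = 0.238 mA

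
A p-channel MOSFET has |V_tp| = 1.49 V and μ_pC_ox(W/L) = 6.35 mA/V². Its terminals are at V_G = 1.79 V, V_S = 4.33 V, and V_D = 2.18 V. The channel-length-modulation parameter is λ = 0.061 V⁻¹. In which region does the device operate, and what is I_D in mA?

Saturation; I_D = 3.96 mA

V_SG = V_S − V_G = 4.33 − 1.79 = 2.54 V; V_SD = V_S − V_D = 4.33 − 2.18 = 2.15 V.
V_ov = V_SG − |V_tp| = 2.54 − 1.49 = 1.05 V.
Since V_SD = 2.15 V ≥ V_ov = 1.05 V, the device is in saturation.
I_D = ½ k_p V_ov² (1 + λ V_SD) = 0.5 × 6.35 × 1.05² × (1 + 0.061 × 2.15) = 3.96 mA.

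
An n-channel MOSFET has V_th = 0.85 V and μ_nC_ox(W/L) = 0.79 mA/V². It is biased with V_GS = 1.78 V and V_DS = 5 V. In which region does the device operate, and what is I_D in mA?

V_ov = V_GS − V_th = 1.78 − 0.85 = 0.93 V.
Since V_DS = 5 V ≥ V_ov = 0.93 V, the device is in saturation.
I_D = ½ k_n V_ov² = 0.5 × 0.79 × 0.93² = 0.342 mA.

Saturation; I_D = 0.342 mA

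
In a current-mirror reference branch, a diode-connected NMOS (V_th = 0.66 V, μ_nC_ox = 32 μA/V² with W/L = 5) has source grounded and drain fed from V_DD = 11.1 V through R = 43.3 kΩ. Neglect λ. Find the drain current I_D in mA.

I_D = 0.204 mA

With gate tied to drain, V_GS = V_DS ≥ V_GS − V_th, so the device is in saturation.
k_n = μ_nC_ox · (W/L) = 0.16 mA/V².
KCL at the drain: ½ k_n (V_GS − V_th)² = (V_DD − V_GS)/R.
Let x = V_GS − 0.66. Then 3.46 x² + x − 10.44 = 0, giving x = 1.6 V (positive root), so V_GS = 2.26 V.
I_D = (V_DD − V_GS)/R = (11.1 − 2.26) / 43.3 = 0.204 mA.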